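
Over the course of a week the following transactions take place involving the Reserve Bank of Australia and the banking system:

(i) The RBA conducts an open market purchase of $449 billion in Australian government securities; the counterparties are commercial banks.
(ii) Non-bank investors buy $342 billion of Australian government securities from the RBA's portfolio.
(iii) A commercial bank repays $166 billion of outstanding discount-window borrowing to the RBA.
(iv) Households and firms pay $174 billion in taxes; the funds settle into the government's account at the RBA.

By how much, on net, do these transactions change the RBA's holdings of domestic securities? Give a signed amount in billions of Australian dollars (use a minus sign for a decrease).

+$107 billion

OMO purchase (from banks) $449 billion: securities added to the RBA's portfolio → +$449B.
Asset sale (to non-banks) $342 billion: securities removed from the RBA's portfolio → −$342B.
Discount-window repayment $166 billion: the RBA's securities portfolio is untouched → 0.
Government account inflow $174 billion: the RBA's securities portfolio is untouched → 0.
Net: 449 − 342 + 0 + 0 = +$107 billion.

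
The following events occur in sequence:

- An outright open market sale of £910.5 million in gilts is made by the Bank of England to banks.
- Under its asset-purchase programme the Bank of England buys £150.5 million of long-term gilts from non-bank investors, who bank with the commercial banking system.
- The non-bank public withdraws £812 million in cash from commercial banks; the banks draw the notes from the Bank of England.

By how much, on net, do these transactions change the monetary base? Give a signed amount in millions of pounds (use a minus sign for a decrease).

OMO sale (to banks) £910.5 million: Bank of England balance sheet contracts → −£910.5M.
Asset purchase (from non-banks) £150.5 million: Bank of England balance sheet expands → +£150.5M.
Currency withdrawal £812 million: just a shift between currency and reserves — both are base money → 0.
Net: −910.5 + 150.5 + 0 = -£760 million.

-£760 million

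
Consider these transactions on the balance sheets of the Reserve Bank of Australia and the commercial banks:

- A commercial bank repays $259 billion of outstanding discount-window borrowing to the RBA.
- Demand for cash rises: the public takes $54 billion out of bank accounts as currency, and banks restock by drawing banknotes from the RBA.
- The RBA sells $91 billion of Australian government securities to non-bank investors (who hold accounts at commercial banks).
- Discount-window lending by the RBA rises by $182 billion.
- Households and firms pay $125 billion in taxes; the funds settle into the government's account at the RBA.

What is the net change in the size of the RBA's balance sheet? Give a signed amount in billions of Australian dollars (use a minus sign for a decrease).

RBA balance sheet:
  Assets:      Securities −$91B, Loans to banks −$77B
  Liabilities: Bank reserves −$347B, Currency in circulation +$54B, Government deposits +$125B
Change in total RBA assets = -$168 billion.

-$168 billion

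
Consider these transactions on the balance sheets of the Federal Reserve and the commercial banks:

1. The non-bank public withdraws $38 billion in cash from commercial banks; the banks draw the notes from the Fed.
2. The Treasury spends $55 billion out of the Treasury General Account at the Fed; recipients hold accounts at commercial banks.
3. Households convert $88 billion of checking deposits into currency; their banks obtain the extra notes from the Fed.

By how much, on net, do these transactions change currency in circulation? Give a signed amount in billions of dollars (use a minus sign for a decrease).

+$126 billion

Currency withdrawal $38 billion: notes leave the central bank → +$38B.
Government spending $55 billion: no currency enters or leaves circulation → 0.
Currency withdrawal $88 billion: notes leave the central bank → +$88B.
Net: 38 + 0 + 88 = +$126 billion.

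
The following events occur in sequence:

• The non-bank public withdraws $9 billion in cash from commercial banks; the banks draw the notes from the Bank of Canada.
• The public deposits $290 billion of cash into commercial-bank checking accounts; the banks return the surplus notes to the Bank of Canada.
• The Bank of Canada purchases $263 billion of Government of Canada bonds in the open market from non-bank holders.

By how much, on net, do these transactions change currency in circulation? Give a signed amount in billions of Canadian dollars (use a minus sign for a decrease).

Currency withdrawal $9 billion: notes leave the central bank → +$9B.
Currency deposit $290 billion: notes return to the central bank → −$290B.
Asset purchase (from non-banks) $263 billion: no currency enters or leaves circulation → 0.
Net: 9 − 290 + 0 = -$281 billion.

-$281 billion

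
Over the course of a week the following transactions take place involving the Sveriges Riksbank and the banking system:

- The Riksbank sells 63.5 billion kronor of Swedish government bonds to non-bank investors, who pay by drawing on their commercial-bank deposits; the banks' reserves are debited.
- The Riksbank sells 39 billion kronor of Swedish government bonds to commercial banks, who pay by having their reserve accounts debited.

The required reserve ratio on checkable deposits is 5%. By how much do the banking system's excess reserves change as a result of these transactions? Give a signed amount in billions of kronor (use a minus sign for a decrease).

-99.325 billion

Asset sale (to non-banks) 63.5 billion kronor: reserves −63.5B, deposits −63.5B.
OMO sale (to banks) 39 billion kronor: reserves −39B, deposits 0.
Totals: Δreserves = −102.5B, Δdeposits = −63.5B.
Δrequired reserves = 5% × −63.5B = −3.175B.
Δexcess reserves = Δreserves − Δrequired = −102.5B − (−3.175B) = -99.325 billion.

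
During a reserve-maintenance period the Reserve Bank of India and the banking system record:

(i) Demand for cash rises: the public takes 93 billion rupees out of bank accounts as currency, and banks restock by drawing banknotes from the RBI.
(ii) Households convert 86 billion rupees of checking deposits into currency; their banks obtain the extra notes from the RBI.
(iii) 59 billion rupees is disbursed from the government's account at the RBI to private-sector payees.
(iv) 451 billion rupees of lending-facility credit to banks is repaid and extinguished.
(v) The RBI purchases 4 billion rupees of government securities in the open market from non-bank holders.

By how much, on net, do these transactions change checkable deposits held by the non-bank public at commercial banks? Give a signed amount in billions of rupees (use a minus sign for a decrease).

RBI balance sheet:
  Assets:      Securities +4B, Loans to banks −451B
  Liabilities: Bank reserves −567B, Currency in circulation +179B, Government deposits −59B
Commercial banking system:
  Assets:      Reserves at CB −567B
  Liabilities: Checkable deposits −116B, Borrowings from CB −451B
So the change in checkable deposits held by the non-bank public at commercial banks is -116 billion.

-116 billion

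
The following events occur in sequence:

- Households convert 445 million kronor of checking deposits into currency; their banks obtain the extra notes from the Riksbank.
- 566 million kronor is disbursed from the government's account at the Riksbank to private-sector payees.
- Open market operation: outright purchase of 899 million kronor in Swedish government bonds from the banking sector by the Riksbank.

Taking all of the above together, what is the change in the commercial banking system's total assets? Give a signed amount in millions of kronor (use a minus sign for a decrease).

Currency withdrawal 445 million kronor: bank balance sheets shrink → −445M.
Government spending 566 million kronor: bank balance sheets expand → +566M.
OMO purchase (from banks) 899 million kronor: just an asset swap on bank balance sheets → 0.
Net: −445 + 566 + 0 = +121 million.

+121 million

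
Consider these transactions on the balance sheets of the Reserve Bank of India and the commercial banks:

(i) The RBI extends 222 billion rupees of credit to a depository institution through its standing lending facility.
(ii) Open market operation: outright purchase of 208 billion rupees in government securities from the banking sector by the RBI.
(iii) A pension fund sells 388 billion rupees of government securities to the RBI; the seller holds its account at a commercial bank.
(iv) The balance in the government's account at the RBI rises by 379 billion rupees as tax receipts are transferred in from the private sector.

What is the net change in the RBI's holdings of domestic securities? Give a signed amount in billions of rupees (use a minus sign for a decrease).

+596 billion

Discount-window loan 222 billion rupees: the RBI's securities portfolio is untouched → 0.
OMO purchase (from banks) 208 billion rupees: securities added to the RBI's portfolio → +208B.
Asset purchase (from non-banks) 388 billion rupees: securities added to the RBI's portfolio → +388B.
Government account inflow 379 billion rupees: the RBI's securities portfolio is untouched → 0.
Net: 0 + 208 + 388 + 0 = +596 billion.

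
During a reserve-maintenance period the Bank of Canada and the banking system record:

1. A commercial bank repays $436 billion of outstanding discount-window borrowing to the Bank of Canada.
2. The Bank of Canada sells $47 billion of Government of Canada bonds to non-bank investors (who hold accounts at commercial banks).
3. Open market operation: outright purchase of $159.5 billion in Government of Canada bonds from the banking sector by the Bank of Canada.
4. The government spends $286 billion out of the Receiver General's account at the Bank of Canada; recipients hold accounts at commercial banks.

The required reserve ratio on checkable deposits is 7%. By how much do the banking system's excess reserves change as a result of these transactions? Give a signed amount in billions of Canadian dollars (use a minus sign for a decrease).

-$54.23 billion

Discount-window repayment $436 billion: reserves −$436B, deposits 0.
Asset sale (to non-banks) $47 billion: reserves −$47B, deposits −$47B.
OMO purchase (from banks) $159.5 billion: reserves +$159.5B, deposits 0.
Government spending $286 billion: reserves +$286B, deposits +$286B.
Totals: Δreserves = −$37.5B, Δdeposits = +$239B.
Δrequired reserves = 7% × +$239B = +$16.73B.
Δexcess reserves = Δreserves − Δrequired = −$37.5B − (+$16.73B) = -$54.23 billion.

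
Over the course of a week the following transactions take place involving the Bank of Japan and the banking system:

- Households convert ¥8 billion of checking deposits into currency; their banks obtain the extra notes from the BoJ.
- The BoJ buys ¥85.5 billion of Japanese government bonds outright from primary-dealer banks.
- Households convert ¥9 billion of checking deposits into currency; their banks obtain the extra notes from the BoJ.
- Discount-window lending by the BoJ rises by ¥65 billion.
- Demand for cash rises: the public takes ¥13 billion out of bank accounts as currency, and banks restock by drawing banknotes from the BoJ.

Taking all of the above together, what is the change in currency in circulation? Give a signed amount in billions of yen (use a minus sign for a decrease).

Currency withdrawal ¥8 billion: notes leave the central bank → +¥8B.
OMO purchase (from banks) ¥85.5 billion: no currency enters or leaves circulation → 0.
Currency withdrawal ¥9 billion: notes leave the central bank → +¥9B.
Discount-window loan ¥65 billion: no currency enters or leaves circulation → 0.
Currency withdrawal ¥13 billion: notes leave the central bank → +¥13B.
Net: 8 + 0 + 9 + 0 + 13 = +¥30 billion.

+¥30 billion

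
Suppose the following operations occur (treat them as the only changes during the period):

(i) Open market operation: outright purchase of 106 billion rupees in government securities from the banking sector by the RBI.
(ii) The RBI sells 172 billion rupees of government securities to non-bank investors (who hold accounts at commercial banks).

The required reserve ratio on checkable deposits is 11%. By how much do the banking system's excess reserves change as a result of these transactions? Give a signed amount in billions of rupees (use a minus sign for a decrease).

-47.08 billion

OMO purchase (from banks) 106 billion rupees: reserves +106B, deposits 0.
Asset sale (to non-banks) 172 billion rupees: reserves −172B, deposits −172B.
Totals: Δreserves = −66B, Δdeposits = −172B.
Δrequired reserves = 11% × −172B = −18.92B.
Δexcess reserves = Δreserves − Δrequired = −66B − (−18.92B) = -47.08 billion.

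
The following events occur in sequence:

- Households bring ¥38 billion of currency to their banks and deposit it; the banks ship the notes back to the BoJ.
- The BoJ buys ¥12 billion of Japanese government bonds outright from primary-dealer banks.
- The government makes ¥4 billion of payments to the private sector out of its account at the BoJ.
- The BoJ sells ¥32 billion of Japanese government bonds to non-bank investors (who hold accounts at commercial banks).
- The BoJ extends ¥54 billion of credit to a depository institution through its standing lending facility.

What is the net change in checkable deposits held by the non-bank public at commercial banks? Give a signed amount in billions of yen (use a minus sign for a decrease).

+¥10 billion

Currency deposit ¥38 billion: non-bank counterparties' bank balances rise → +¥38B.
OMO purchase (from banks) ¥12 billion: the counterparty is a bank, so public deposits are unchanged → 0.
Government spending ¥4 billion: non-bank counterparties' bank balances rise → +¥4B.
Asset sale (to non-banks) ¥32 billion: non-bank counterparties' bank balances fall → −¥32B.
Discount-window loan ¥54 billion: the counterparty is a bank, so public deposits are unchanged → 0.
Net: 38 + 0 + 4 − 32 + 0 = +¥10 billion.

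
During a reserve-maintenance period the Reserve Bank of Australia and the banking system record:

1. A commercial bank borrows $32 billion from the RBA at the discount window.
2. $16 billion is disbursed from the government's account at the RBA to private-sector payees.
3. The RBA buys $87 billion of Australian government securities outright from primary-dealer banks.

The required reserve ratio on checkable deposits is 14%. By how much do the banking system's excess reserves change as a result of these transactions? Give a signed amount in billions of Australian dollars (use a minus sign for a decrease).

Discount-window loan $32 billion: reserves +$32B, deposits 0.
Government spending $16 billion: reserves +$16B, deposits +$16B.
OMO purchase (from banks) $87 billion: reserves +$87B, deposits 0.
Totals: Δreserves = +$135B, Δdeposits = +$16B.
Δrequired reserves = 14% × +$16B = +$2.24B.
Δexcess reserves = Δreserves − Δrequired = +$135B − (+$2.24B) = +$132.76 billion.

+$132.76 billion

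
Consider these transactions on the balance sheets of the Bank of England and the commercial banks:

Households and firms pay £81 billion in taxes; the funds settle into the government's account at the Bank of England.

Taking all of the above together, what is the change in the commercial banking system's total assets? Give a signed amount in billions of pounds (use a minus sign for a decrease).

-£81 billion

Government account inflow £81 billion: bank balance sheets shrink → −£81B.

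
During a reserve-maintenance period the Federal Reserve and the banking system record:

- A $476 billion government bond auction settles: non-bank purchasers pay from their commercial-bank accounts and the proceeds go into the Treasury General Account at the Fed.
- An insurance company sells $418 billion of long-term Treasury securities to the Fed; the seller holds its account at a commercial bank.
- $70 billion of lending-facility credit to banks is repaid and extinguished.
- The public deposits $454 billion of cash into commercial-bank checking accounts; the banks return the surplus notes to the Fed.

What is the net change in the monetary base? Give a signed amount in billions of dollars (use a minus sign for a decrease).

Fed balance sheet:
  Assets:      Securities +$418B, Loans to banks −$70B
  Liabilities: Bank reserves +$326B, Currency in circulation −$454B, Government deposits +$476B
Monetary base = currency + reserves: −$454B + (+$326B) = -$128 billion.

-$128 billion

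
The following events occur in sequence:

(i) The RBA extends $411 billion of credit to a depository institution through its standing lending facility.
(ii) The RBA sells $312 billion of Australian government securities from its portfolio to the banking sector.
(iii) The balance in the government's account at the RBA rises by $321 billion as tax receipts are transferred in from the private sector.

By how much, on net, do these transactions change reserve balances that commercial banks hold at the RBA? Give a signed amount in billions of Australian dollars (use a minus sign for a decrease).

Discount-window loan $411 billion: the loan is credited to the bank's reserve account → +$411B.
OMO sale (to banks) $312 billion: the buying banks pay out of their reserve balances → −$312B.
Government account inflow $321 billion: funds move from bank reserves into the government account → −$321B.
Net: 411 − 312 − 321 = -$222 billion.

-$222 billion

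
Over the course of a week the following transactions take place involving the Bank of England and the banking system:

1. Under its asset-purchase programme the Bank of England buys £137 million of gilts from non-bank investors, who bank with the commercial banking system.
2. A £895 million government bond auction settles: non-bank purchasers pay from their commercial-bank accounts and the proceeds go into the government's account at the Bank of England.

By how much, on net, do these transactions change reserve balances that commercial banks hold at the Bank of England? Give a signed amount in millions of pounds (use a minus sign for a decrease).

-£758 million

Bank of England balance sheet:
  Assets:      Securities +£137M
  Liabilities: Bank reserves −£758M, Government deposits +£895M
Commercial banking system:
  Assets:      Reserves at CB −£758M
  Liabilities: Checkable deposits −£758M
So the change in reserve balances that commercial banks hold at the Bank of England is -£758 million.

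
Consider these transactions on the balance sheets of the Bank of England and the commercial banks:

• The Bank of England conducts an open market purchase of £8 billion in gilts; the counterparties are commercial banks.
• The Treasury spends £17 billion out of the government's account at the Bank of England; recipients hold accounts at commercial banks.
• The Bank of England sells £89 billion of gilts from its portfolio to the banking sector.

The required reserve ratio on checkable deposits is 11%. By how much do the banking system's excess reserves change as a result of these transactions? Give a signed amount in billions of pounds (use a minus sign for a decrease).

-£65.87 billion

OMO purchase (from banks) £8 billion: reserves +£8B, deposits 0.
Government spending £17 billion: reserves +£17B, deposits +£17B.
OMO sale (to banks) £89 billion: reserves −£89B, deposits 0.
Totals: Δreserves = −£64B, Δdeposits = +£17B.
Δrequired reserves = 11% × +£17B = +£1.87B.
Δexcess reserves = Δreserves − Δrequired = −£64B − (+£1.87B) = -£65.87 billion.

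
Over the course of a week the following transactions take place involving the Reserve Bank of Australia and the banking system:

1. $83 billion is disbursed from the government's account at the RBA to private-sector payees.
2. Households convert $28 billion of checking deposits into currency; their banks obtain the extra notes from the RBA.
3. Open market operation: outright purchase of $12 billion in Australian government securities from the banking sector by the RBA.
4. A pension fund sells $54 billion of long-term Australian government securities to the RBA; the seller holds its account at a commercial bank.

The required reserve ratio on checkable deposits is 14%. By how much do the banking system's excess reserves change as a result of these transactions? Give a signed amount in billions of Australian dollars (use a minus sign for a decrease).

+$105.74 billion

Government spending $83 billion: reserves +$83B, deposits +$83B.
Currency withdrawal $28 billion: reserves −$28B, deposits −$28B.
OMO purchase (from banks) $12 billion: reserves +$12B, deposits 0.
Asset purchase (from non-banks) $54 billion: reserves +$54B, deposits +$54B.
Totals: Δreserves = +$121B, Δdeposits = +$109B.
Δrequired reserves = 14% × +$109B = +$15.26B.
Δexcess reserves = Δreserves − Δrequired = +$121B − (+$15.26B) = +$105.74 billion.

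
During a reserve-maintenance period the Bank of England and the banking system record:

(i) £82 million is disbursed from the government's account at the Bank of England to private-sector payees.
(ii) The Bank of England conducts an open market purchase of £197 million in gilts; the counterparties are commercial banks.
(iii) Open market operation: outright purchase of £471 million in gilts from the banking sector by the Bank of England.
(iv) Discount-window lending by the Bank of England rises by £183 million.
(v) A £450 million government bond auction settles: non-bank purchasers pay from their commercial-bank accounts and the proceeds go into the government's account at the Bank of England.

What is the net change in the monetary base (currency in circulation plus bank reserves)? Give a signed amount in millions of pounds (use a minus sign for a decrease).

Bank of England balance sheet:
  Assets:      Securities +£668M, Loans to banks +£183M
  Liabilities: Bank reserves +£483M, Government deposits +£368M
Monetary base = currency + reserves: 0 + (+£483M) = +£483 million.

+£483 million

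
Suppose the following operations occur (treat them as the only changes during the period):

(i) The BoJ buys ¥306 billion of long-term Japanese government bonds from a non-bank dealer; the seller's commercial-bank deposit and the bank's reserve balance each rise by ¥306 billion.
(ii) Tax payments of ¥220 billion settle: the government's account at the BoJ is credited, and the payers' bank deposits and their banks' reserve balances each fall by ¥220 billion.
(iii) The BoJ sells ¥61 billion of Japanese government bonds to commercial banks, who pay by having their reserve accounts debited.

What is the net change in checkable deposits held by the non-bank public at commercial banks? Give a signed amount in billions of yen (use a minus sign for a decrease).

Asset purchase (from non-banks) ¥306 billion: non-bank counterparties' bank balances rise → +¥306B.
Government account inflow ¥220 billion: non-bank counterparties' bank balances fall → −¥220B.
OMO sale (to banks) ¥61 billion: the counterparty is a bank, so public deposits are unchanged → 0.
Net: 306 − 220 + 0 = +¥86 billion.

+¥86 billion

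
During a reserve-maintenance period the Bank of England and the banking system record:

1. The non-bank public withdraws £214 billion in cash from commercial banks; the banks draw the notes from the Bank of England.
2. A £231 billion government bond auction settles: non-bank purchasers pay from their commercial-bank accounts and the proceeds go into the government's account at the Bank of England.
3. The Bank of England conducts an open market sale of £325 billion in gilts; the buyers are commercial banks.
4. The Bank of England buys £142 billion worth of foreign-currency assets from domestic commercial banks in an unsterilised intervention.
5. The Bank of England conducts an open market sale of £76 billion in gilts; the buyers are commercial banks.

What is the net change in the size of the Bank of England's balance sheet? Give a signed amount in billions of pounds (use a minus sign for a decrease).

-£259 billion

Currency withdrawal £214 billion: only the composition of liabilities changes → 0.
Government account inflow £231 billion: only the composition of liabilities changes → 0.
OMO sale (to banks) £325 billion: a Bank of England asset is shed → −£325B.
FX purchase £142 billion: a Bank of England asset is acquired → +£142B.
OMO sale (to banks) £76 billion: a Bank of England asset is shed → −£76B.
Net: 0 + 0 − 325 + 142 − 76 = -£259 billion.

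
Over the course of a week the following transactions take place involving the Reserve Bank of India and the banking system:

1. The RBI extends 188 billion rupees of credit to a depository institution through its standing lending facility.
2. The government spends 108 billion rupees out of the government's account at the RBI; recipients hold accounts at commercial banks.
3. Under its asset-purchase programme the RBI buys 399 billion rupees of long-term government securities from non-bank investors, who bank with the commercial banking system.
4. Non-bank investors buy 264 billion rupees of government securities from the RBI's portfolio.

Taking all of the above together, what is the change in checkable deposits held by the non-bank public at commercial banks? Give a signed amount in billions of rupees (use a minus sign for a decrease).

+243 billion

Discount-window loan 188 billion rupees: the counterparty is a bank, so public deposits are unchanged → 0.
Government spending 108 billion rupees: non-bank counterparties' bank balances rise → +108B.
Asset purchase (from non-banks) 399 billion rupees: non-bank counterparties' bank balances rise → +399B.
Asset sale (to non-banks) 264 billion rupees: non-bank counterparties' bank balances fall → −264B.
Net: 0 + 108 + 399 − 264 = +243 billion.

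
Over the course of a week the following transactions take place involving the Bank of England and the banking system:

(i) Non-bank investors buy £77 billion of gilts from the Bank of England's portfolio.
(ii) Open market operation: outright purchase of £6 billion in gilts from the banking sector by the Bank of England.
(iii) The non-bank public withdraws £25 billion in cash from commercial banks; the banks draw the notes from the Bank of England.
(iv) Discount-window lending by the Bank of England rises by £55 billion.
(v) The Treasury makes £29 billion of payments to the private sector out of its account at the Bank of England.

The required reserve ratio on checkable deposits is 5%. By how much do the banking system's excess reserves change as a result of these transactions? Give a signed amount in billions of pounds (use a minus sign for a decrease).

Asset sale (to non-banks) £77 billion: reserves −£77B, deposits −£77B.
OMO purchase (from banks) £6 billion: reserves +£6B, deposits 0.
Currency withdrawal £25 billion: reserves −£25B, deposits −£25B.
Discount-window loan £55 billion: reserves +£55B, deposits 0.
Government spending £29 billion: reserves +£29B, deposits +£29B.
Totals: Δreserves = −£12B, Δdeposits = −£73B.
Δrequired reserves = 5% × −£73B = −£3.65B.
Δexcess reserves = Δreserves − Δrequired = −£12B − (−£3.65B) = -£8.35 billion.

-£8.35 billion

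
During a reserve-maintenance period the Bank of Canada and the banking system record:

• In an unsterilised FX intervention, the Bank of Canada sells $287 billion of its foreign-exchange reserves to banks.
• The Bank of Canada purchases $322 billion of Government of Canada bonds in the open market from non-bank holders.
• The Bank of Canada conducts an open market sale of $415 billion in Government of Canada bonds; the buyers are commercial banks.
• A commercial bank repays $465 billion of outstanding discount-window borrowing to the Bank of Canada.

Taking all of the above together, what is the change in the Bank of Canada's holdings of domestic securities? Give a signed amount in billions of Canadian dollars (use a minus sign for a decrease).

Bank of Canada balance sheet:
  Assets:      Securities −$93B, Loans to banks −$465B, Foreign assets −$287B
  Liabilities: Bank reserves −$845B
So the change in the Bank of Canada's holdings of domestic securities is -$93 billion.

-$93 billion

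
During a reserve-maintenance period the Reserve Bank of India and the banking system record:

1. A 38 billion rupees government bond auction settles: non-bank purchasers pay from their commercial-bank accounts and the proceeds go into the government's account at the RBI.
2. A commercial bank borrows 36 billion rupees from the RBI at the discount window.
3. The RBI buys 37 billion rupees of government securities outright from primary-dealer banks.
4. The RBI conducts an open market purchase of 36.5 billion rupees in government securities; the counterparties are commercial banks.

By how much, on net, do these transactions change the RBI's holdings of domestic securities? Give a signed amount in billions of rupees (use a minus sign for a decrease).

Government account inflow 38 billion rupees: the RBI's securities portfolio is untouched → 0.
Discount-window loan 36 billion rupees: the RBI's securities portfolio is untouched → 0.
OMO purchase (from banks) 37 billion rupees: securities added to the RBI's portfolio → +37B.
OMO purchase (from banks) 36.5 billion rupees: securities added to the RBI's portfolio → +36.5B.
Net: 0 + 0 + 37 + 36.5 = +73.5 billion.

+73.5 billion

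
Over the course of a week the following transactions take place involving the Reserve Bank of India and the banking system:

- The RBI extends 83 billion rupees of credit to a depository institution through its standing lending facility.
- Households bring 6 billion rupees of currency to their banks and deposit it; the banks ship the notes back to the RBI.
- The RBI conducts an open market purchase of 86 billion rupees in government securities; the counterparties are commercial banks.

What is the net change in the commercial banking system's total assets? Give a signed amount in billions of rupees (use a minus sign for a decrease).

RBI balance sheet:
  Assets:      Securities +86B, Loans to banks +83B
  Liabilities: Bank reserves +175B, Currency in circulation −6B
Commercial banking system:
  Assets:      Reserves at CB +175B, Securities −86B
  Liabilities: Checkable deposits +6B, Borrowings from CB +83B
Change in total bank assets = +89 billion.

+89 billion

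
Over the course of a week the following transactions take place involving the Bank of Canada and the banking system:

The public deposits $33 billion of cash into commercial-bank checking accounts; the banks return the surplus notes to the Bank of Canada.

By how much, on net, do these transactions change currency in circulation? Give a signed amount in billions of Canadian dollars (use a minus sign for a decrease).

Currency deposit $33 billion: notes return to the central bank → −$33B.

-$33 billion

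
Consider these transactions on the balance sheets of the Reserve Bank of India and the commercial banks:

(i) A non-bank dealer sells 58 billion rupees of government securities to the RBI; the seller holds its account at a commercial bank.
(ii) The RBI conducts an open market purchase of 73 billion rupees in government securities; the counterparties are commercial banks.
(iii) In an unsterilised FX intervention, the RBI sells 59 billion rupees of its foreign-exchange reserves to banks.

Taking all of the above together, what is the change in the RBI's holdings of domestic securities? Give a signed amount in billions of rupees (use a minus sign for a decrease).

+131 billion

Asset purchase (from non-banks) 58 billion rupees: securities added to the RBI's portfolio → +58B.
OMO purchase (from banks) 73 billion rupees: securities added to the RBI's portfolio → +73B.
FX sale 59 billion rupees: the RBI's securities portfolio is untouched → 0.
Net: 58 + 73 + 0 = +131 billion.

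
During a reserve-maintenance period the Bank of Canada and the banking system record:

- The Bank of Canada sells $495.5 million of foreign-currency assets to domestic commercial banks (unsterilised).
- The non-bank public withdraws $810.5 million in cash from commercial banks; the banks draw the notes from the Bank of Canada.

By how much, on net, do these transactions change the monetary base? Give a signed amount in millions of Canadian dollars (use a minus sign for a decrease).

-$495.5 million

Bank of Canada balance sheet:
  Assets:      Foreign assets −$495.5M
  Liabilities: Bank reserves −$1306M, Currency in circulation +$810.5M
Commercial banking system:
  Assets:      Reserves at CB −$1306M, Foreign assets +$495.5M
  Liabilities: Checkable deposits −$810.5M
Monetary base = currency + reserves: +$810.5M + (−$1306M) = -$495.5 million.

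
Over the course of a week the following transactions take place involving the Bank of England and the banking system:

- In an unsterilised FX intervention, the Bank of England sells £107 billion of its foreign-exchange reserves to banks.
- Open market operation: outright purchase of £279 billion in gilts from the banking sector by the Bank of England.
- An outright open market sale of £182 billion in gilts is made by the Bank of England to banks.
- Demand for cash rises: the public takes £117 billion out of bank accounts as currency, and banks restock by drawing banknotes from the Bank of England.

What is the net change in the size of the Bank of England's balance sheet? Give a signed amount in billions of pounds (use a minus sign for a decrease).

-£10 billion

FX sale £107 billion: a Bank of England asset is shed → −£107B.
OMO purchase (from banks) £279 billion: a Bank of England asset is acquired → +£279B.
OMO sale (to banks) £182 billion: a Bank of England asset is shed → −£182B.
Currency withdrawal £117 billion: only the composition of liabilities changes → 0.
Net: −107 + 279 − 182 + 0 = -£10 billion.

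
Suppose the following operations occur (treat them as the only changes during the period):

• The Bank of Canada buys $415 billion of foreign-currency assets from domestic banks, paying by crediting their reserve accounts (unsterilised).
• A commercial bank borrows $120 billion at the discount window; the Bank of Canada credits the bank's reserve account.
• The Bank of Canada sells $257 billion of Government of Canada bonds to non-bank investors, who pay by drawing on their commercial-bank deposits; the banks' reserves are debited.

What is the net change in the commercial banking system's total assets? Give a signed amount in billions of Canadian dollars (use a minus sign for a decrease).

FX purchase $415 billion: just an asset swap on bank balance sheets → 0.
Discount-window loan $120 billion: bank balance sheets expand → +$120B.
Asset sale (to non-banks) $257 billion: bank balance sheets shrink → −$257B.
Net: 0 + 120 − 257 = -$137 billion.

-$137 billion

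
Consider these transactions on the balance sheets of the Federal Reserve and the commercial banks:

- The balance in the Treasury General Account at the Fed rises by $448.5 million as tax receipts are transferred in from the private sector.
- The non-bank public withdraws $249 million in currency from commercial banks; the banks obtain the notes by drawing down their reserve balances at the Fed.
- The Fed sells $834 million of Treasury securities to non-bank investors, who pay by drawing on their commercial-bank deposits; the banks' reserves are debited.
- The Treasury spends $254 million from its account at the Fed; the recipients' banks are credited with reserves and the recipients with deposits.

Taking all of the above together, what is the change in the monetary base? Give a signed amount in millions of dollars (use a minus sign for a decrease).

Government account inflow $448.5 million: reserves shift to a non-base liability → −$448.5M.
Currency withdrawal $249 million: just a shift between currency and reserves — both are base money → 0.
Asset sale (to non-banks) $834 million: Fed balance sheet contracts → −$834M.
Government spending $254 million: a non-base liability converts back to reserves → +$254M.
Net: −448.5 + 0 − 834 + 254 = -$1028.5 million.

-$1028.5 million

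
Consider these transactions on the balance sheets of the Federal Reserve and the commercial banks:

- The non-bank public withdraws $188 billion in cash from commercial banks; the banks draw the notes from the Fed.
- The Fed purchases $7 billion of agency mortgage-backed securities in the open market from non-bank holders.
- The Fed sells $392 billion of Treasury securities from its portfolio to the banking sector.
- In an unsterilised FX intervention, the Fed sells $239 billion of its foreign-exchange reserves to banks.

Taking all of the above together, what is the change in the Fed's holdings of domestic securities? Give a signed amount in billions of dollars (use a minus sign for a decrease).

Fed balance sheet:
  Assets:      Securities −$385B, Foreign assets −$239B
  Liabilities: Bank reserves −$812B, Currency in circulation +$188B
So the change in the Fed's holdings of domestic securities is -$385 billion.

-$385 billion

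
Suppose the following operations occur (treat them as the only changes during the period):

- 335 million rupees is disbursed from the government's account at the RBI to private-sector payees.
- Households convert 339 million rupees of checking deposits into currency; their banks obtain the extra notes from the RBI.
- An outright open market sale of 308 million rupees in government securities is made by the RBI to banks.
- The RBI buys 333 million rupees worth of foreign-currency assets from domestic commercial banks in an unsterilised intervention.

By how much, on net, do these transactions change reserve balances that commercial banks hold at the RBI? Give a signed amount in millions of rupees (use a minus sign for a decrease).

RBI balance sheet:
  Assets:      Securities −308M, Foreign assets +333M
  Liabilities: Bank reserves +21M, Currency in circulation +339M, Government deposits −335M
So the change in reserve balances that commercial banks hold at the RBI is +21 million.

+21 million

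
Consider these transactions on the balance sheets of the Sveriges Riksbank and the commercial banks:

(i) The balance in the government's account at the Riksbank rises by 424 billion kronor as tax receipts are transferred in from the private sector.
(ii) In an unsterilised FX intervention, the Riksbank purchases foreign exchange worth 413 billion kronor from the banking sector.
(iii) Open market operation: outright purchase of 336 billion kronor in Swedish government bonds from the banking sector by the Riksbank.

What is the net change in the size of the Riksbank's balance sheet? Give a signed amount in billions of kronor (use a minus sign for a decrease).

Government account inflow 424 billion kronor: only the composition of liabilities changes → 0.
FX purchase 413 billion kronor: a Riksbank asset is acquired → +413B.
OMO purchase (from banks) 336 billion kronor: a Riksbank asset is acquired → +336B.
Net: 0 + 413 + 336 = +749 billion.

+749 billion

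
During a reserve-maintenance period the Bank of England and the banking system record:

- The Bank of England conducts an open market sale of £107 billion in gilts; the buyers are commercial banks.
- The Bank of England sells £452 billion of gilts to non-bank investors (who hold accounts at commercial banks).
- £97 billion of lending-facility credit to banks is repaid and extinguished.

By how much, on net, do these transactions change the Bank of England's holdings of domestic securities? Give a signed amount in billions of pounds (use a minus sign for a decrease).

-£559 billion

Bank of England balance sheet:
  Assets:      Securities −£559B, Loans to banks −£97B
  Liabilities: Bank reserves −£656B
So the change in the Bank of England's holdings of domestic securities is -£559 billion.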